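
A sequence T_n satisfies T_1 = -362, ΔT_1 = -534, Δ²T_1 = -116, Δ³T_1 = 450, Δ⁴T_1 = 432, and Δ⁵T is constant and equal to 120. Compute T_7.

10894

Build the table forward from the leading diagonal:
Fifth differences: 120, 120, 120, 120, 120, 120, 120
Fourth differences: 432, 552, 672, 792, 912, 1032, 1152
Third differences: 450, 882, 1434, 2106, 2898, 3810, 4842
Second differences: -116, 334, 1216, 2650, 4756, 7654, 11464
First differences: -534, -650, -316, 900, 3550, 8306, 15960
T: -362, -896, -1546, -1862, -962, 2588, 10894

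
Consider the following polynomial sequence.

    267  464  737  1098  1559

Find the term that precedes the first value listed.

First differences: 197, 273, 361, 461
Second differences: 76, 88, 100
Third differences: 12, 12
The third differences are constant at 12.
Work back: 76 − 12 = 64;  197 − 64 = 133;  267 − 133 = 134

134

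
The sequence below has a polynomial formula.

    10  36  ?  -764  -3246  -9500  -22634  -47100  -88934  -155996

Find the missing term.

Using the last 7 terms:
-2482  -6254  -13134  -24466  -41834  -67062
-3772  -6880  -11332  -17368  -25228
-3108  -4452  -6036  -7860
-1344  -1584  -1824
-240  -240
Constant fifth difference = -240.
Extend backward: -1344 + 240 = -1104;  -3108 + 1104 = -2004;  -3772 + 2004 = -1768;  -2482 + 1768 = -714;  -764 + 714 = -50

-50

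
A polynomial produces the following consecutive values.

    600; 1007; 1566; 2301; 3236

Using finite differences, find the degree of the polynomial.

407, 559, 735, 935
152, 176, 200
24, 24
The third differences are constant, so the polynomial has degree 3.

3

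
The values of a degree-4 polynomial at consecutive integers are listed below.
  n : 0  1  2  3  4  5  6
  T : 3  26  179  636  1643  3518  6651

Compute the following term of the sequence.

11504

First differences: 23, 153, 457, 1007, 1875, 3133
Second differences: 130, 304, 550, 868, 1258
Third differences: 174, 246, 318, 390
Fourth differences: 72, 72, 72
Fourth differences constant at 72.
390 + 72 = 462;  1258 + 462 = 1720;  3133 + 1720 = 4853;  6651 + 4853 = 11504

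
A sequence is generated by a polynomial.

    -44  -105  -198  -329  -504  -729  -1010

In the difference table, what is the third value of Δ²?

Δ: -61, -93, -131, -175, -225, -281
Δ²: -32, -38, -44, -50, -56
Δ³: -6, -6, -6, -6

-44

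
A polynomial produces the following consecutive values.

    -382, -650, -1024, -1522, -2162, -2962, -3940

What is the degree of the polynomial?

3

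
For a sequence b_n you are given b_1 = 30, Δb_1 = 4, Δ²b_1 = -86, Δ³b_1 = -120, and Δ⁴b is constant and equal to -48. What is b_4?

-336

Build the table forward from the leading diagonal:
Δ⁴: -48, -48, -48, -48
Δ³: -120, -168, -216, -264
Δ²: -86, -206, -374, -590
Δ: 4, -82, -288, -662
b: 30, 34, -48, -336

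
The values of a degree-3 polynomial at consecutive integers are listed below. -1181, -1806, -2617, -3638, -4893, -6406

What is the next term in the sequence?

-625  -811  -1021  -1255  -1513
-186  -210  -234  -258
-24  -24  -24
The third differences are constant (-24).
-258 − 24 = -282;  -1513 − 282 = -1795;  -6406 − 1795 = -8201

-8201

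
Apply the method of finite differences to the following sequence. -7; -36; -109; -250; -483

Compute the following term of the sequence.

-832

Δ: -29, -73, -141, -233
Δ²: -44, -68, -92
Δ³: -24, -24
Constant third difference = -24, so extend:
-92 − 24 = -116;  -233 − 116 = -349;  -483 − 349 = -832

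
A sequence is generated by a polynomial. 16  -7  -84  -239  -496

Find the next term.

-879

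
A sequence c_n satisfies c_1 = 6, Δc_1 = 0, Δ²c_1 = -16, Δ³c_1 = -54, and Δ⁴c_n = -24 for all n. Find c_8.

Build the table forward from the leading diagonal:
Δ⁴: -24, -24, -24, -24, -24, -24, -24, -24
Δ³: -54, -78, -102, -126, -150, -174, -198, -222
Δ²: -16, -70, -148, -250, -376, -526, -700, -898
Δ: 0, -16, -86, -234, -484, -860, -1386, -2086
c: 6, 6, -10, -96, -330, -814, -1674, -3060

-3060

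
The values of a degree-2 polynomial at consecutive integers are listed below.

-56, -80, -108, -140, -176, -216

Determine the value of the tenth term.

Δ: -24  -28  -32  -36  -40
Δ²: -4  -4  -4  -4
Second differences constant at -4.
-40 − 4 = -44;  -216 − 44 = -260
-44 − 4 = -48;  -260 − 48 = -308
-48 − 4 = -52;  -308 − 52 = -360
-52 − 4 = -56;  -360 − 56 = -416

-416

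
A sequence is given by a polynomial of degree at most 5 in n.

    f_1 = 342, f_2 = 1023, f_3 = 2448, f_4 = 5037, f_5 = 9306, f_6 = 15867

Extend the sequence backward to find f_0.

81

D1: 681, 1425, 2589, 4269, 6561
D2: 744, 1164, 1680, 2292
D3: 420, 516, 612
D4: 96, 96
The fourth differences are constant at 96.
Work back: 420 − 96 = 324;  744 − 324 = 420;  681 − 420 = 261;  342 − 261 = 81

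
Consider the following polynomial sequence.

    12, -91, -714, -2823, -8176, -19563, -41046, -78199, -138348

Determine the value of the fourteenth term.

-1193323

First differences: -103, -623, -2109, -5353, -11387, -21483, -37153, -60149
Second differences: -520, -1486, -3244, -6034, -10096, -15670, -22996
Third differences: -966, -1758, -2790, -4062, -5574, -7326
Fourth differences: -792, -1032, -1272, -1512, -1752
Fifth differences: -240, -240, -240, -240
Constant fifth difference = -240, so extend:
-1752 − 240 = -1992;  -7326 − 1992 = -9318;  -22996 − 9318 = -32314;  -60149 − 32314 = -92463;  -138348 − 92463 = -230811
-1992 − 240 = -2232;  -9318 − 2232 = -11550;  -32314 − 11550 = -43864;  -92463 − 43864 = -136327;  -230811 − 136327 = -367138
-2232 − 240 = -2472;  -11550 − 2472 = -14022;  -43864 − 14022 = -57886;  -136327 − 57886 = -194213;  -367138 − 194213 = -561351
-2472 − 240 = -2712;  -14022 − 2712 = -16734;  -57886 − 16734 = -74620;  -194213 − 74620 = -268833;  -561351 − 268833 = -830184
-2712 − 240 = -2952;  -16734 − 2952 = -19686;  -74620 − 19686 = -94306;  -268833 − 94306 = -363139;  -830184 − 363139 = -1193323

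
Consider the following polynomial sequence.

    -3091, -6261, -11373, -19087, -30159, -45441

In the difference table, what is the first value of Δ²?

D1: -3170, -5112, -7714, -11072, -15282
D2: -1942, -2602, -3358, -4210
D3: -660, -756, -852
D4: -96, -96

-1942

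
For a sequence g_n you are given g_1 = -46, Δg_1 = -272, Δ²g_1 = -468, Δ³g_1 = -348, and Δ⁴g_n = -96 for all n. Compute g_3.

-1058

Build the table forward from the leading diagonal:
D4: -96, -96, -96
D3: -348, -444, -540
D2: -468, -816, -1260
D1: -272, -740, -1556
g: -46, -318, -1058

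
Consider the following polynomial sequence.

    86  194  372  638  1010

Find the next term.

Δ: 108  178  266  372
Δ²: 70  88  106
Δ³: 18  18
Constant third difference = 18, so extend:
106 + 18 = 124;  372 + 124 = 496;  1010 + 496 = 1506

1506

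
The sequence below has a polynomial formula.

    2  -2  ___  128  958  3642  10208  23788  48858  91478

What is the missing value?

-12

Using the last 7 terms:
First differences: 830, 2684, 6566, 13580, 25070, 42620
Second differences: 1854, 3882, 7014, 11490, 17550
Third differences: 2028, 3132, 4476, 6060
Fourth differences: 1104, 1344, 1584
Fifth differences: 240, 240
Constant fifth difference = 240.
Extend backward: 1104 − 240 = 864;  2028 − 864 = 1164;  1854 − 1164 = 690;  830 − 690 = 140;  128 − 140 = -12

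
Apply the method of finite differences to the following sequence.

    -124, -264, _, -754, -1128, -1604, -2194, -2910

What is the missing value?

-470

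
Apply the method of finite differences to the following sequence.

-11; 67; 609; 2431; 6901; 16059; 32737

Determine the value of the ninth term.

D1: 78  542  1822  4470  9158  16678
D2: 464  1280  2648  4688  7520
D3: 816  1368  2040  2832
D4: 552  672  792
D5: 120  120
Fifth differences constant at 120.
792 + 120 = 912;  2832 + 912 = 3744;  7520 + 3744 = 11264;  16678 + 11264 = 27942;  32737 + 27942 = 60679
912 + 120 = 1032;  3744 + 1032 = 4776;  11264 + 4776 = 16040;  27942 + 16040 = 43982;  60679 + 43982 = 104661

104661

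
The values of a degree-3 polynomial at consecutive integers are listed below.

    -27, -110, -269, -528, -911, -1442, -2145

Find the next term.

-3044

Δ: -83  -159  -259  -383  -531  -703
Δ²: -76  -100  -124  -148  -172
Δ³: -24  -24  -24  -24
Third differences constant at -24.
-172 − 24 = -196;  -703 − 196 = -899;  -2145 − 899 = -3044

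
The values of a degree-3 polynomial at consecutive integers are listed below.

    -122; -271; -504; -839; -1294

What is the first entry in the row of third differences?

-18

Δ: -149, -233, -335, -455
Δ²: -84, -102, -120
Δ³: -18, -18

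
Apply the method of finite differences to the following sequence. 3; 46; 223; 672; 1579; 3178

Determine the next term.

43, 177, 449, 907, 1599
134, 272, 458, 692
138, 186, 234
48, 48
Constant fourth difference = 48, so extend:
234 + 48 = 282;  692 + 282 = 974;  1599 + 974 = 2573;  3178 + 2573 = 5751

5751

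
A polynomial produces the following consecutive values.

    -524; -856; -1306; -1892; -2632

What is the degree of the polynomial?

Δ: -332, -450, -586, -740
Δ²: -118, -136, -154
Δ³: -18, -18
The third differences are constant, so the polynomial has degree 3.

3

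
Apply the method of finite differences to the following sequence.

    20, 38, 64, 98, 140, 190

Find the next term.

248

Δ: 18 , 26 , 34 , 42 , 50
Δ²: 8 , 8 , 8 , 8
The second differences are constant (8).
50 + 8 = 58;  190 + 58 = 248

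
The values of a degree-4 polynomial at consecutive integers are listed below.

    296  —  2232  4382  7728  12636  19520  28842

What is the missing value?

960

Using the last 6 terms:
Δ: 2150, 3346, 4908, 6884, 9322
Δ²: 1196, 1562, 1976, 2438
Δ³: 366, 414, 462
Δ⁴: 48, 48
Constant fourth difference = 48.
Extend backward: 366 − 48 = 318;  1196 − 318 = 878;  2150 − 878 = 1272;  2232 − 1272 = 960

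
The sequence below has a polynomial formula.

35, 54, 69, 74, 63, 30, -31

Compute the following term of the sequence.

-126

19  15  5  -11  -33  -61
-4  -10  -16  -22  -28
-6  -6  -6  -6
The third differences are constant (-6).
-28 − 6 = -34;  -61 − 34 = -95;  -31 − 95 = -126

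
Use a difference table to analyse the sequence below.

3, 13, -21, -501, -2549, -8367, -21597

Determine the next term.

D1: 10, -34, -480, -2048, -5818, -13230
D2: -44, -446, -1568, -3770, -7412
D3: -402, -1122, -2202, -3642
D4: -720, -1080, -1440
D5: -360, -360
Fifth differences constant at -360.
-1440 − 360 = -1800;  -3642 − 1800 = -5442;  -7412 − 5442 = -12854;  -13230 − 12854 = -26084;  -21597 − 26084 = -47681

-47681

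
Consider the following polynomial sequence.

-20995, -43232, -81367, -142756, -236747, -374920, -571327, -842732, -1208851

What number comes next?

-1692592

Δ: -22237, -38135, -61389, -93991, -138173, -196407, -271405, -366119
Δ²: -15898, -23254, -32602, -44182, -58234, -74998, -94714
Δ³: -7356, -9348, -11580, -14052, -16764, -19716
Δ⁴: -1992, -2232, -2472, -2712, -2952
Δ⁵: -240, -240, -240, -240
The fifth differences are constant (-240).
-2952 − 240 = -3192;  -19716 − 3192 = -22908;  -94714 − 22908 = -117622;  -366119 − 117622 = -483741;  -1208851 − 483741 = -1692592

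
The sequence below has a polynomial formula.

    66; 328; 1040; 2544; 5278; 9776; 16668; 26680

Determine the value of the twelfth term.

Δ: 262, 712, 1504, 2734, 4498, 6892, 10012
Δ²: 450, 792, 1230, 1764, 2394, 3120
Δ³: 342, 438, 534, 630, 726
Δ⁴: 96, 96, 96, 96
The fourth differences are constant (96).
726 + 96 = 822;  3120 + 822 = 3942;  10012 + 3942 = 13954;  26680 + 13954 = 40634
822 + 96 = 918;  3942 + 918 = 4860;  13954 + 4860 = 18814;  40634 + 18814 = 59448
918 + 96 = 1014;  4860 + 1014 = 5874;  18814 + 5874 = 24688;  59448 + 24688 = 84136
1014 + 96 = 1110;  5874 + 1110 = 6984;  24688 + 6984 = 31672;  84136 + 31672 = 115808

115808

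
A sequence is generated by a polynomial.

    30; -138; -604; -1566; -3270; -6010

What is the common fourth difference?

-48

D1: -168, -466, -962, -1704, -2740
D2: -298, -496, -742, -1036
D3: -198, -246, -294
D4: -48, -48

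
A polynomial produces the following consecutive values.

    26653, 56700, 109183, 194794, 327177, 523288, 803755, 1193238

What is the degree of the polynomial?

5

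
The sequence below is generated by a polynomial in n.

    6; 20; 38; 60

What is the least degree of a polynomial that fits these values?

D1: 14, 18, 22
D2: 4, 4
The second differences are constant, so the polynomial has degree 2.

2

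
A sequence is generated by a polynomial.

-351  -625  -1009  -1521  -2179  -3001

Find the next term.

-4005

Δ: -274, -384, -512, -658, -822
Δ²: -110, -128, -146, -164
Δ³: -18, -18, -18
The third differences are constant (-18).
-164 − 18 = -182;  -822 − 182 = -1004;  -3001 − 1004 = -4005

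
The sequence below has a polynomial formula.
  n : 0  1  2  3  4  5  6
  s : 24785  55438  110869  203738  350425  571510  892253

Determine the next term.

Δ: 30653 , 55431 , 92869 , 146687 , 221085 , 320743
Δ²: 24778 , 37438 , 53818 , 74398 , 99658
Δ³: 12660 , 16380 , 20580 , 25260
Δ⁴: 3720 , 4200 , 4680
Δ⁵: 480 , 480
Fifth differences constant at 480.
4680 + 480 = 5160;  25260 + 5160 = 30420;  99658 + 30420 = 130078;  320743 + 130078 = 450821;  892253 + 450821 = 1343074

1343074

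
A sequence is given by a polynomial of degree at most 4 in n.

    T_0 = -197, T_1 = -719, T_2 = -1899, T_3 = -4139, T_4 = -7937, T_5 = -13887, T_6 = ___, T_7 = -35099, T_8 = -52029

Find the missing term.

Using the first 6 terms:
First differences: -522  -1180  -2240  -3798  -5950
Second differences: -658  -1060  -1558  -2152
Third differences: -402  -498  -594
Fourth differences: -96  -96
Constant fourth difference = -96.
Extend forward: -594 − 96 = -690;  -2152 − 690 = -2842;  -5950 − 2842 = -8792;  -13887 − 8792 = -22679

-22679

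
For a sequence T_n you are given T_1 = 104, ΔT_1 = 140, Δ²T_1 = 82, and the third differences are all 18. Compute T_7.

2534

Build the table forward from the leading diagonal:
Δ³: 18  18  18  18  18  18  18
Δ²: 82  100  118  136  154  172  190
Δ: 140  222  322  440  576  730  902
T: 104  244  466  788  1228  1804  2534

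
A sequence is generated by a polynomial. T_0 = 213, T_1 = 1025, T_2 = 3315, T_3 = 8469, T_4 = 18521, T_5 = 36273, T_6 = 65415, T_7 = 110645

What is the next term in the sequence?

177789

D1: 812  2290  5154  10052  17752  29142  45230
D2: 1478  2864  4898  7700  11390  16088
D3: 1386  2034  2802  3690  4698
D4: 648  768  888  1008
D5: 120  120  120
Fifth differences constant at 120.
1008 + 120 = 1128;  4698 + 1128 = 5826;  16088 + 5826 = 21914;  45230 + 21914 = 67144;  110645 + 67144 = 177789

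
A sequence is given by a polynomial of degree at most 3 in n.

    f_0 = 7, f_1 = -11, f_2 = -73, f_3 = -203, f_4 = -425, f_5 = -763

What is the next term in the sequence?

-1241

D1: -18, -62, -130, -222, -338
D2: -44, -68, -92, -116
D3: -24, -24, -24
Third differences constant at -24.
-116 − 24 = -140;  -338 − 140 = -478;  -763 − 478 = -1241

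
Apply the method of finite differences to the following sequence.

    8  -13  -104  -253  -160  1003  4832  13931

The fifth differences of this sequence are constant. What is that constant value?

240

First differences: -21, -91, -149, 93, 1163, 3829, 9099
Second differences: -70, -58, 242, 1070, 2666, 5270
Third differences: 12, 300, 828, 1596, 2604
Fourth differences: 288, 528, 768, 1008
Fifth differences: 240, 240, 240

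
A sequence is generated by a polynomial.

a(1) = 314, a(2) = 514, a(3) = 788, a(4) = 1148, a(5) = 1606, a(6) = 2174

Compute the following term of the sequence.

Δ: 200, 274, 360, 458, 568
Δ²: 74, 86, 98, 110
Δ³: 12, 12, 12
The third differences are constant (12).
110 + 12 = 122;  568 + 122 = 690;  2174 + 690 = 2864

2864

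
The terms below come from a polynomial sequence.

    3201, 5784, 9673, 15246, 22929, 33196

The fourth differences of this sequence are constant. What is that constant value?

48

D1: 2583, 3889, 5573, 7683, 10267
D2: 1306, 1684, 2110, 2584
D3: 378, 426, 474
D4: 48, 48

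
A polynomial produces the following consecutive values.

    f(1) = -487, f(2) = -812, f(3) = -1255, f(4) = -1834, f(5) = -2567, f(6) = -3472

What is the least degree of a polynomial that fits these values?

3

-325, -443, -579, -733, -905
-118, -136, -154, -172
-18, -18, -18
The third differences are constant, so the polynomial has degree 3.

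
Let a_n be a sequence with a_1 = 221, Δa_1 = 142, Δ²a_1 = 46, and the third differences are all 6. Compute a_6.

Build the table forward from the leading diagonal:
Δ³: 6  6  6  6  6  6
Δ²: 46  52  58  64  70  76
Δ: 142  188  240  298  362  432
a: 221  363  551  791  1089  1451

1451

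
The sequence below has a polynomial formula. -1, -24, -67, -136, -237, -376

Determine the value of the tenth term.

-1432

Δ: -23 , -43 , -69 , -101 , -139
Δ²: -20 , -26 , -32 , -38
Δ³: -6 , -6 , -6
Constant third difference = -6, so extend:
-38 − 6 = -44;  -139 − 44 = -183;  -376 − 183 = -559
-44 − 6 = -50;  -183 − 50 = -233;  -559 − 233 = -792
-50 − 6 = -56;  -233 − 56 = -289;  -792 − 289 = -1081
-56 − 6 = -62;  -289 − 62 = -351;  -1081 − 351 = -1432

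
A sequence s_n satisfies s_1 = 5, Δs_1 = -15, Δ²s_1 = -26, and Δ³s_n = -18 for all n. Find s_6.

-510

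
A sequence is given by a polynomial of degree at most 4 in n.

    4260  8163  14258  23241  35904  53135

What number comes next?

75918

3903, 6095, 8983, 12663, 17231
2192, 2888, 3680, 4568
696, 792, 888
96, 96
The fourth differences are constant (96).
888 + 96 = 984;  4568 + 984 = 5552;  17231 + 5552 = 22783;  53135 + 22783 = 75918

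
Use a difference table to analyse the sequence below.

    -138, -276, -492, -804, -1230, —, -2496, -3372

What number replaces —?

Using the first 5 terms:
Δ: -138  -216  -312  -426
Δ²: -78  -96  -114
Δ³: -18  -18
Constant third difference = -18.
Extend forward: -114 − 18 = -132;  -426 − 132 = -558;  -1230 − 558 = -1788

-1788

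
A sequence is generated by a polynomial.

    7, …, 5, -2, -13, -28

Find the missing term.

8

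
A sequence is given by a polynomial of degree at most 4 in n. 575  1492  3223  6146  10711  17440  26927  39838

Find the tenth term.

78956

917  1731  2923  4565  6729  9487  12911
814  1192  1642  2164  2758  3424
378  450  522  594  666
72  72  72  72
Fourth differences constant at 72.
666 + 72 = 738;  3424 + 738 = 4162;  12911 + 4162 = 17073;  39838 + 17073 = 56911
738 + 72 = 810;  4162 + 810 = 4972;  17073 + 4972 = 22045;  56911 + 22045 = 78956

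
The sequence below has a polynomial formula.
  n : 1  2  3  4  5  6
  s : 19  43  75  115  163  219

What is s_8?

355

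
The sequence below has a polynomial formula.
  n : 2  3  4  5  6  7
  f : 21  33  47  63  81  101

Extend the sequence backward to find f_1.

12, 14, 16, 18, 20
2, 2, 2, 2
The second differences are constant at 2.
Work back: 12 − 2 = 10;  21 − 10 = 11

11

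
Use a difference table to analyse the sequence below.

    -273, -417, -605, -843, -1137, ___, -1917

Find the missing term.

-1493

Using the first 5 terms:
-144  -188  -238  -294
-44  -50  -56
-6  -6
Constant third difference = -6.
Extend forward: -56 − 6 = -62;  -294 − 62 = -356;  -1137 − 356 = -1493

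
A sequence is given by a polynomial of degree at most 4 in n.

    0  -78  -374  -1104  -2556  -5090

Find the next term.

First differences: -78 , -296 , -730 , -1452 , -2534
Second differences: -218 , -434 , -722 , -1082
Third differences: -216 , -288 , -360
Fourth differences: -72 , -72
The fourth differences are constant (-72).
-360 − 72 = -432;  -1082 − 432 = -1514;  -2534 − 1514 = -4048;  -5090 − 4048 = -9138

-9138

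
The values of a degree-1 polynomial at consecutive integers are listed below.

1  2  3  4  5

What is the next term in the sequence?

Δ: 1  1  1  1
First differences constant at 1.
5 + 1 = 6

6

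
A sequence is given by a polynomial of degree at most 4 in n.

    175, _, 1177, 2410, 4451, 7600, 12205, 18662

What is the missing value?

500

Using the last 6 terms:
D1: 1233, 2041, 3149, 4605, 6457
D2: 808, 1108, 1456, 1852
D3: 300, 348, 396
D4: 48, 48
Constant fourth difference = 48.
Extend backward: 300 − 48 = 252;  808 − 252 = 556;  1233 − 556 = 677;  1177 − 677 = 500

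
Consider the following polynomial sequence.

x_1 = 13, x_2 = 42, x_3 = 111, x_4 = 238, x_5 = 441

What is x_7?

1147

29, 69, 127, 203
40, 58, 76
18, 18
The third differences are constant (18).
76 + 18 = 94;  203 + 94 = 297;  441 + 297 = 738
94 + 18 = 112;  297 + 112 = 409;  738 + 409 = 1147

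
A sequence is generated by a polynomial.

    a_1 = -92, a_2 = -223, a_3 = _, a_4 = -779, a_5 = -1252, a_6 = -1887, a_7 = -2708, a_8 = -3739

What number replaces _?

Using the last 5 terms:
First differences: -473  -635  -821  -1031
Second differences: -162  -186  -210
Third differences: -24  -24
Constant third difference = -24.
Extend backward: -162 + 24 = -138;  -473 + 138 = -335;  -779 + 335 = -444

-444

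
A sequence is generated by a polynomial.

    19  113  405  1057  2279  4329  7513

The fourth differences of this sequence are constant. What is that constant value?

First differences: 94, 292, 652, 1222, 2050, 3184
Second differences: 198, 360, 570, 828, 1134
Third differences: 162, 210, 258, 306
Fourth differences: 48, 48, 48

48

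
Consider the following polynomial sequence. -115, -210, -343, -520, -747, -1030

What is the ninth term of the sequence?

First differences: -95  -133  -177  -227  -283
Second differences: -38  -44  -50  -56
Third differences: -6  -6  -6
The third differences are constant (-6).
-56 − 6 = -62;  -283 − 62 = -345;  -1030 − 345 = -1375
-62 − 6 = -68;  -345 − 68 = -413;  -1375 − 413 = -1788
-68 − 6 = -74;  -413 − 74 = -487;  -1788 − 487 = -2275

-2275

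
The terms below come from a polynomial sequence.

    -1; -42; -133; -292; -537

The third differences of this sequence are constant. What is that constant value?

First differences: -41, -91, -159, -245
Second differences: -50, -68, -86
Third differences: -18, -18

-18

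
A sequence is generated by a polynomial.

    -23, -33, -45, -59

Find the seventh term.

First differences: -10, -12, -14
Second differences: -2, -2
Constant second difference = -2, so extend:
-14 − 2 = -16;  -59 − 16 = -75
-16 − 2 = -18;  -75 − 18 = -93
-18 − 2 = -20;  -93 − 20 = -113

-113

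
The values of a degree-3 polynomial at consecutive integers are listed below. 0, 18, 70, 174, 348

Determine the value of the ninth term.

18, 52, 104, 174
34, 52, 70
18, 18
The third differences are constant (18).
70 + 18 = 88;  174 + 88 = 262;  348 + 262 = 610
88 + 18 = 106;  262 + 106 = 368;  610 + 368 = 978
106 + 18 = 124;  368 + 124 = 492;  978 + 492 = 1470
124 + 18 = 142;  492 + 142 = 634;  1470 + 634 = 2104

2104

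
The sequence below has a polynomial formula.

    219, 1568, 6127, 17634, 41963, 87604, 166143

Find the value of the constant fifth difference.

480

D1: 1349, 4559, 11507, 24329, 45641, 78539
D2: 3210, 6948, 12822, 21312, 32898
D3: 3738, 5874, 8490, 11586
D4: 2136, 2616, 3096
D5: 480, 480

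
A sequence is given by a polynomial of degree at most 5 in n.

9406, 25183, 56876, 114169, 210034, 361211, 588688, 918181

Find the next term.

1380614

15777, 31693, 57293, 95865, 151177, 227477, 329493
15916, 25600, 38572, 55312, 76300, 102016
9684, 12972, 16740, 20988, 25716
3288, 3768, 4248, 4728
480, 480, 480
Fifth differences constant at 480.
4728 + 480 = 5208;  25716 + 5208 = 30924;  102016 + 30924 = 132940;  329493 + 132940 = 462433;  918181 + 462433 = 1380614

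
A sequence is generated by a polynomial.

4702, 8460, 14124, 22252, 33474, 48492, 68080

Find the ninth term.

124422

3758  5664  8128  11222  15018  19588
1906  2464  3094  3796  4570
558  630  702  774
72  72  72
Fourth differences constant at 72.
774 + 72 = 846;  4570 + 846 = 5416;  19588 + 5416 = 25004;  68080 + 25004 = 93084
846 + 72 = 918;  5416 + 918 = 6334;  25004 + 6334 = 31338;  93084 + 31338 = 124422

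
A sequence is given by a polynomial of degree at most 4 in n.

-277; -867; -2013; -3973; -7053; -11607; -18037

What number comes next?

First differences: -590, -1146, -1960, -3080, -4554, -6430
Second differences: -556, -814, -1120, -1474, -1876
Third differences: -258, -306, -354, -402
Fourth differences: -48, -48, -48
Fourth differences constant at -48.
-402 − 48 = -450;  -1876 − 450 = -2326;  -6430 − 2326 = -8756;  -18037 − 8756 = -26793

-26793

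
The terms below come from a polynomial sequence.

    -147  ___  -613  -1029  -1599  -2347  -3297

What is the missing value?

-327

Using the last 5 terms:
First differences: -416, -570, -748, -950
Second differences: -154, -178, -202
Third differences: -24, -24
Constant third difference = -24.
Extend backward: -154 + 24 = -130;  -416 + 130 = -286;  -613 + 286 = -327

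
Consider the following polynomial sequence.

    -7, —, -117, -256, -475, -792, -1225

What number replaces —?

Using the last 5 terms:
First differences: -139  -219  -317  -433
Second differences: -80  -98  -116
Third differences: -18  -18
Constant third difference = -18.
Extend backward: -80 + 18 = -62;  -139 + 62 = -77;  -117 + 77 = -40

-40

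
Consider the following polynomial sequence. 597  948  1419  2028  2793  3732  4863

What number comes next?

First differences: 351, 471, 609, 765, 939, 1131
Second differences: 120, 138, 156, 174, 192
Third differences: 18, 18, 18, 18
Third differences constant at 18.
192 + 18 = 210;  1131 + 210 = 1341;  4863 + 1341 = 6204

6204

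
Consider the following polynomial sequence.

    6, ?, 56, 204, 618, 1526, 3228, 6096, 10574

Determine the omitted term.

18

Using the last 7 terms:
Δ: 148, 414, 908, 1702, 2868, 4478
Δ²: 266, 494, 794, 1166, 1610
Δ³: 228, 300, 372, 444
Δ⁴: 72, 72, 72
Constant fourth difference = 72.
Extend backward: 228 − 72 = 156;  266 − 156 = 110;  148 − 110 = 38;  56 − 38 = 18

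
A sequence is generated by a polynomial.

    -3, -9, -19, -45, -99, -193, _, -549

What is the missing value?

-339

Using the first 6 terms:
D1: -6  -10  -26  -54  -94
D2: -4  -16  -28  -40
D3: -12  -12  -12
Constant third difference = -12.
Extend forward: -40 − 12 = -52;  -94 − 52 = -146;  -193 − 146 = -339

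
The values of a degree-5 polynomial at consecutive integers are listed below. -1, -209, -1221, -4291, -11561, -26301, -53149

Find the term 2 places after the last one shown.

-170001

First differences: -208  -1012  -3070  -7270  -14740  -26848
Second differences: -804  -2058  -4200  -7470  -12108
Third differences: -1254  -2142  -3270  -4638
Fourth differences: -888  -1128  -1368
Fifth differences: -240  -240
Constant fifth difference = -240, so extend:
-1368 − 240 = -1608;  -4638 − 1608 = -6246;  -12108 − 6246 = -18354;  -26848 − 18354 = -45202;  -53149 − 45202 = -98351
-1608 − 240 = -1848;  -6246 − 1848 = -8094;  -18354 − 8094 = -26448;  -45202 − 26448 = -71650;  -98351 − 71650 = -170001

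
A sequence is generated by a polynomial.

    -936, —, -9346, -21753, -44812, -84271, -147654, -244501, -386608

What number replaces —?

Using the last 7 terms:
Δ: -12407, -23059, -39459, -63383, -96847, -142107
Δ²: -10652, -16400, -23924, -33464, -45260
Δ³: -5748, -7524, -9540, -11796
Δ⁴: -1776, -2016, -2256
Δ⁵: -240, -240
Constant fifth difference = -240.
Extend backward: -1776 + 240 = -1536;  -5748 + 1536 = -4212;  -10652 + 4212 = -6440;  -12407 + 6440 = -5967;  -9346 + 5967 = -3379

-3379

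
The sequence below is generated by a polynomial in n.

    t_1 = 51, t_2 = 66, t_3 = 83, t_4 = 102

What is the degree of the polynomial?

2

First differences: 15, 17, 19
Second differences: 2, 2
The second differences are constant, so the polynomial has degree 2.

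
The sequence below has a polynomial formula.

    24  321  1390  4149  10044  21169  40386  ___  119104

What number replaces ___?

71445

Using the first 7 terms:
First differences: 297, 1069, 2759, 5895, 11125, 19217
Second differences: 772, 1690, 3136, 5230, 8092
Third differences: 918, 1446, 2094, 2862
Fourth differences: 528, 648, 768
Fifth differences: 120, 120
Constant fifth difference = 120.
Extend forward: 768 + 120 = 888;  2862 + 888 = 3750;  8092 + 3750 = 11842;  19217 + 11842 = 31059;  40386 + 31059 = 71445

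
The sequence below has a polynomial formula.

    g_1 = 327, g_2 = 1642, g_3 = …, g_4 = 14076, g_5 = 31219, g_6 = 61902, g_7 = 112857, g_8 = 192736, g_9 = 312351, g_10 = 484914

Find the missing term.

5421

Using the last 7 terms:
17143  30683  50955  79879  119615  172563
13540  20272  28924  39736  52948
6732  8652  10812  13212
1920  2160  2400
240  240
Constant fifth difference = 240.
Extend backward: 1920 − 240 = 1680;  6732 − 1680 = 5052;  13540 − 5052 = 8488;  17143 − 8488 = 8655;  14076 − 8655 = 5421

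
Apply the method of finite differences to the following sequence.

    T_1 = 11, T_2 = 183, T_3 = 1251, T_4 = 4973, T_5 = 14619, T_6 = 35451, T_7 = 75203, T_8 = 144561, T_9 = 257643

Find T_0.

Δ: 172, 1068, 3722, 9646, 20832, 39752, 69358, 113082
Δ²: 896, 2654, 5924, 11186, 18920, 29606, 43724
Δ³: 1758, 3270, 5262, 7734, 10686, 14118
Δ⁴: 1512, 1992, 2472, 2952, 3432
Δ⁵: 480, 480, 480, 480
The fifth differences are constant at 480.
Work back: 1512 − 480 = 1032;  1758 − 1032 = 726;  896 − 726 = 170;  172 − 170 = 2;  11 − 2 = 9

9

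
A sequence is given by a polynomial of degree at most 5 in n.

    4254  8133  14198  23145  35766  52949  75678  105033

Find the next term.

142190

3879  6065  8947  12621  17183  22729  29355
2186  2882  3674  4562  5546  6626
696  792  888  984  1080
96  96  96  96
Fourth differences constant at 96.
1080 + 96 = 1176;  6626 + 1176 = 7802;  29355 + 7802 = 37157;  105033 + 37157 = 142190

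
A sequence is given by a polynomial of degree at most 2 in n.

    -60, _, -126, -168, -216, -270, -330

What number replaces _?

Using the last 5 terms:
First differences: -42, -48, -54, -60
Second differences: -6, -6, -6
Constant second difference = -6.
Extend backward: -42 + 6 = -36;  -126 + 36 = -90

-90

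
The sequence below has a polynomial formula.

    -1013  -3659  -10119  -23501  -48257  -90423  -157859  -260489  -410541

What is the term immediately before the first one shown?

Δ: -2646, -6460, -13382, -24756, -42166, -67436, -102630, -150052
Δ²: -3814, -6922, -11374, -17410, -25270, -35194, -47422
Δ³: -3108, -4452, -6036, -7860, -9924, -12228
Δ⁴: -1344, -1584, -1824, -2064, -2304
Δ⁵: -240, -240, -240, -240
The fifth differences are constant at -240.
Work back: -1344 + 240 = -1104;  -3108 + 1104 = -2004;  -3814 + 2004 = -1810;  -2646 + 1810 = -836;  -1013 + 836 = -177

-177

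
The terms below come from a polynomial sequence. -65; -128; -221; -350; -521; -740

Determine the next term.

Δ: -63, -93, -129, -171, -219
Δ²: -30, -36, -42, -48
Δ³: -6, -6, -6
Constant third difference = -6, so extend:
-48 − 6 = -54;  -219 − 54 = -273;  -740 − 273 = -1013

-1013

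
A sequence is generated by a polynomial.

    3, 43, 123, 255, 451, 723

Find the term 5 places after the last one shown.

3643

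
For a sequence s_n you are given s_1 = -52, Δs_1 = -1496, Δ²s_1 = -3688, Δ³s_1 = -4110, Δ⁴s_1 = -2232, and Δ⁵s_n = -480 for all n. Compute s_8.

-320022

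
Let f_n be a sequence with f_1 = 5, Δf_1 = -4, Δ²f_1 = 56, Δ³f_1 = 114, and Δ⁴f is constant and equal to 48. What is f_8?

6823

Build the table forward from the leading diagonal:
Fourth differences: 48, 48, 48, 48, 48, 48, 48, 48
Third differences: 114, 162, 210, 258, 306, 354, 402, 450
Second differences: 56, 170, 332, 542, 800, 1106, 1460, 1862
First differences: -4, 52, 222, 554, 1096, 1896, 3002, 4462
f: 5, 1, 53, 275, 829, 1925, 3821, 6823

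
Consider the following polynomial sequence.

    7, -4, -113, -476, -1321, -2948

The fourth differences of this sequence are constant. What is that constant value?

First differences: -11, -109, -363, -845, -1627
Second differences: -98, -254, -482, -782
Third differences: -156, -228, -300
Fourth differences: -72, -72

-72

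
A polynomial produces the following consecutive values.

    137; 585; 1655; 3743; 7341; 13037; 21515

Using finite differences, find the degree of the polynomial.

448, 1070, 2088, 3598, 5696, 8478
622, 1018, 1510, 2098, 2782
396, 492, 588, 684
96, 96, 96
The fourth differences are constant, so the polynomial has degree 4.

4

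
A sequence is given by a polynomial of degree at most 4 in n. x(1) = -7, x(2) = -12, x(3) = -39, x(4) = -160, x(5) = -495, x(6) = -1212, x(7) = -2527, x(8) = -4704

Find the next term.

Δ: -5, -27, -121, -335, -717, -1315, -2177
Δ²: -22, -94, -214, -382, -598, -862
Δ³: -72, -120, -168, -216, -264
Δ⁴: -48, -48, -48, -48
The fourth differences are constant (-48).
-264 − 48 = -312;  -862 − 312 = -1174;  -2177 − 1174 = -3351;  -4704 − 3351 = -8055

-8055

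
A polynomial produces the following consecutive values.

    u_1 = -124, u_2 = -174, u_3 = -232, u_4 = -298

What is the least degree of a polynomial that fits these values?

2

Δ: -50, -58, -66
Δ²: -8, -8
The second differences are constant, so the polynomial has degree 2.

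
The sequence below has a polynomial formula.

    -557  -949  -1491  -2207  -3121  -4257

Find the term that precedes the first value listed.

-291

First differences: -392  -542  -716  -914  -1136
Second differences: -150  -174  -198  -222
Third differences: -24  -24  -24
The third differences are constant at -24.
Work back: -150 + 24 = -126;  -392 + 126 = -266;  -557 + 266 = -291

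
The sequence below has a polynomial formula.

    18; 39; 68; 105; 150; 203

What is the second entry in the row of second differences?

D1: 21, 29, 37, 45, 53
D2: 8, 8, 8, 8

8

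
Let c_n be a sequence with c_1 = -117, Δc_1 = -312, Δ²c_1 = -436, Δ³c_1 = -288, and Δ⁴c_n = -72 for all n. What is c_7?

-15369

Build the table forward from the leading diagonal:
Δ⁴: -72, -72, -72, -72, -72, -72, -72
Δ³: -288, -360, -432, -504, -576, -648, -720
Δ²: -436, -724, -1084, -1516, -2020, -2596, -3244
Δ: -312, -748, -1472, -2556, -4072, -6092, -8688
c: -117, -429, -1177, -2649, -5205, -9277, -15369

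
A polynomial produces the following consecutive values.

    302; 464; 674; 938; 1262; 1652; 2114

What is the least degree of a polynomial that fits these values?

3

First differences: 162, 210, 264, 324, 390, 462
Second differences: 48, 54, 60, 66, 72
Third differences: 6, 6, 6, 6
The third differences are constant, so the polynomial has degree 3.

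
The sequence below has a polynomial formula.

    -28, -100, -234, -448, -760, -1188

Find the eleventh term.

Δ: -72, -134, -214, -312, -428
Δ²: -62, -80, -98, -116
Δ³: -18, -18, -18
The third differences are constant (-18).
-116 − 18 = -134;  -428 − 134 = -562;  -1188 − 562 = -1750
-134 − 18 = -152;  -562 − 152 = -714;  -1750 − 714 = -2464
-152 − 18 = -170;  -714 − 170 = -884;  -2464 − 884 = -3348
-170 − 18 = -188;  -884 − 188 = -1072;  -3348 − 1072 = -4420
-188 − 18 = -206;  -1072 − 206 = -1278;  -4420 − 1278 = -5698

-5698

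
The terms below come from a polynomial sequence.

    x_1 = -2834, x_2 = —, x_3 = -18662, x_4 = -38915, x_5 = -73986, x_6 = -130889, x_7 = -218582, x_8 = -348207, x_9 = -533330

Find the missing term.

-7917

Using the last 7 terms:
Δ: -20253, -35071, -56903, -87693, -129625, -185123
Δ²: -14818, -21832, -30790, -41932, -55498
Δ³: -7014, -8958, -11142, -13566
Δ⁴: -1944, -2184, -2424
Δ⁵: -240, -240
Constant fifth difference = -240.
Extend backward: -1944 + 240 = -1704;  -7014 + 1704 = -5310;  -14818 + 5310 = -9508;  -20253 + 9508 = -10745;  -18662 + 10745 = -7917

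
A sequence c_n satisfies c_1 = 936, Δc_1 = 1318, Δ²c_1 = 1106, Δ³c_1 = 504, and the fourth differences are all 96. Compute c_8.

Build the table forward from the leading diagonal:
Fourth differences: 96, 96, 96, 96, 96, 96, 96, 96
Third differences: 504, 600, 696, 792, 888, 984, 1080, 1176
Second differences: 1106, 1610, 2210, 2906, 3698, 4586, 5570, 6650
First differences: 1318, 2424, 4034, 6244, 9150, 12848, 17434, 23004
c: 936, 2254, 4678, 8712, 14956, 24106, 36954, 54388

54388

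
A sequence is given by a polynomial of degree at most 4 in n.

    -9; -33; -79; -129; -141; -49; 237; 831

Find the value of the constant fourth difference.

Δ: -24, -46, -50, -12, 92, 286, 594
Δ²: -22, -4, 38, 104, 194, 308
Δ³: 18, 42, 66, 90, 114
Δ⁴: 24, 24, 24, 24

24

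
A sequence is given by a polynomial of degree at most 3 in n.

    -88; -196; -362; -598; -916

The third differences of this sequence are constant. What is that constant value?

Δ: -108, -166, -236, -318
Δ²: -58, -70, -82
Δ³: -12, -12

-12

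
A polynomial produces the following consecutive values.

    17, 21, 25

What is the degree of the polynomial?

4, 4
The first differences are constant, so the polynomial has degree 1.

1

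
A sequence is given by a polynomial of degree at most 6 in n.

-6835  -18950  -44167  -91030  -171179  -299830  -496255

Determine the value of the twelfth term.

-12115 , -25217 , -46863 , -80149 , -128651 , -196425
-13102 , -21646 , -33286 , -48502 , -67774
-8544 , -11640 , -15216 , -19272
-3096 , -3576 , -4056
-480 , -480
Fifth differences constant at -480.
-4056 − 480 = -4536;  -19272 − 4536 = -23808;  -67774 − 23808 = -91582;  -196425 − 91582 = -288007;  -496255 − 288007 = -784262
-4536 − 480 = -5016;  -23808 − 5016 = -28824;  -91582 − 28824 = -120406;  -288007 − 120406 = -408413;  -784262 − 408413 = -1192675
-5016 − 480 = -5496;  -28824 − 5496 = -34320;  -120406 − 34320 = -154726;  -408413 − 154726 = -563139;  -1192675 − 563139 = -1755814
-5496 − 480 = -5976;  -34320 − 5976 = -40296;  -154726 − 40296 = -195022;  -563139 − 195022 = -758161;  -1755814 − 758161 = -2513975
-5976 − 480 = -6456;  -40296 − 6456 = -46752;  -195022 − 46752 = -241774;  -758161 − 241774 = -999935;  -2513975 − 999935 = -3513910

-3513910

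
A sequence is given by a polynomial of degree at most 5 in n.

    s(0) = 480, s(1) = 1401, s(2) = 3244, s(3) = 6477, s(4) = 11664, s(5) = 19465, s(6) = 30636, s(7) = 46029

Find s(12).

D1: 921, 1843, 3233, 5187, 7801, 11171, 15393
D2: 922, 1390, 1954, 2614, 3370, 4222
D3: 468, 564, 660, 756, 852
D4: 96, 96, 96, 96
Fourth differences constant at 96.
852 + 96 = 948;  4222 + 948 = 5170;  15393 + 5170 = 20563;  46029 + 20563 = 66592
948 + 96 = 1044;  5170 + 1044 = 6214;  20563 + 6214 = 26777;  66592 + 26777 = 93369
1044 + 96 = 1140;  6214 + 1140 = 7354;  26777 + 7354 = 34131;  93369 + 34131 = 127500
1140 + 96 = 1236;  7354 + 1236 = 8590;  34131 + 8590 = 42721;  127500 + 42721 = 170221
1236 + 96 = 1332;  8590 + 1332 = 9922;  42721 + 9922 = 52643;  170221 + 52643 = 222864

222864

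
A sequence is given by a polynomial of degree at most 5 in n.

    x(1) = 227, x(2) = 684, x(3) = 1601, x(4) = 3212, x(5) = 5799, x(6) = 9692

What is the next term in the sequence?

457, 917, 1611, 2587, 3893
460, 694, 976, 1306
234, 282, 330
48, 48
Fourth differences constant at 48.
330 + 48 = 378;  1306 + 378 = 1684;  3893 + 1684 = 5577;  9692 + 5577 = 15269

15269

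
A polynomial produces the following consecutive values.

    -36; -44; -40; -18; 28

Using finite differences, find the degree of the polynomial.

D1: -8, 4, 22, 46
D2: 12, 18, 24
D3: 6, 6
The third differences are constant, so the polynomial has degree 3.

3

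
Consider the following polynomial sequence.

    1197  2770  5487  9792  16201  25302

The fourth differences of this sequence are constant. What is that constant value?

72

Δ: 1573, 2717, 4305, 6409, 9101
Δ²: 1144, 1588, 2104, 2692
Δ³: 444, 516, 588
Δ⁴: 72, 72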